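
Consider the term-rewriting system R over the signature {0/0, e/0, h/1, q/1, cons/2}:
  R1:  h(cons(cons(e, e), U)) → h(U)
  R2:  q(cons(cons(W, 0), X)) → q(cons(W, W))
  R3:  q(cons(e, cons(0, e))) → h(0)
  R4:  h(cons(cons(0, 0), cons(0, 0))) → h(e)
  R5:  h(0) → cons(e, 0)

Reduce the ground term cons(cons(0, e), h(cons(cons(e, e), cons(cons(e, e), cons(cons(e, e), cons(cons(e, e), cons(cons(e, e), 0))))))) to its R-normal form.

1. cons(cons(0, e), h(cons(cons(e, e), cons(cons(e, e), cons(cons(e, e), cons(cons(e, e), cons(cons(e, e), 0)))))))  →  cons(cons(0, e), h(cons(cons(e, e), cons(cons(e, e), cons(cons(e, e), cons(cons(e, e), 0))))))   [R1 at 2]
2. cons(cons(0, e), h(cons(cons(e, e), cons(cons(e, e), cons(cons(e, e), cons(cons(e, e), 0))))))  →  cons(cons(0, e), h(cons(cons(e, e), cons(cons(e, e), cons(cons(e, e), 0)))))   [R1 at 2]
3. cons(cons(0, e), h(cons(cons(e, e), cons(cons(e, e), cons(cons(e, e), 0)))))  →  cons(cons(0, e), h(cons(cons(e, e), cons(cons(e, e), 0))))   [R1 at 2]
4. cons(cons(0, e), h(cons(cons(e, e), cons(cons(e, e), 0))))  →  cons(cons(0, e), h(cons(cons(e, e), 0)))   [R1 at 2]
5. cons(cons(0, e), h(cons(cons(e, e), 0)))  →  cons(cons(0, e), h(0))   [R1 at 2]
6. cons(cons(0, e), h(0))  →  cons(cons(0, e), cons(e, 0))   [R5 at 2]

cons(cons(0, e), cons(e, 0))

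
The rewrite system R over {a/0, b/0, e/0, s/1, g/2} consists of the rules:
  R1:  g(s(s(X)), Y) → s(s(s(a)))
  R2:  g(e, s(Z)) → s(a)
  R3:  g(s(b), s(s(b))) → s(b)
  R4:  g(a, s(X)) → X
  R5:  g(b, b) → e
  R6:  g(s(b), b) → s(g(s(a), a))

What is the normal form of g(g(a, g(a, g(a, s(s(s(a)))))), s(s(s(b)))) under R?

1. g(g(a, g(a, g(a, s(s(s(a)))))), s(s(s(b))))  →  g(g(a, g(a, s(s(a)))), s(s(s(b))))   [R4 at 1.2.2]
2. g(g(a, g(a, s(s(a)))), s(s(s(b))))  →  g(g(a, s(a)), s(s(s(b))))   [R4 at 1.2]
3. g(g(a, s(a)), s(s(s(b))))  →  g(a, s(s(s(b))))   [R4 at 1]
4. g(a, s(s(s(b))))  →  s(s(b))   [R4 at ε]

s(s(b))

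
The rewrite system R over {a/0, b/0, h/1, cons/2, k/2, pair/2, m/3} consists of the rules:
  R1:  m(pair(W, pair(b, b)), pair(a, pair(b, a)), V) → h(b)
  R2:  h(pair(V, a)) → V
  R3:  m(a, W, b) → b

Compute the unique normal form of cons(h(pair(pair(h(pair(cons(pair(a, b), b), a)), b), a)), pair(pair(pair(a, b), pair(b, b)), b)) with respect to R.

cons(pair(cons(pair(a, b), b), b), pair(pair(pair(a, b), pair(b, b)), b))

1. cons(h(pair(pair(h(pair(cons(pair(a, b), b), a)), b), a)), pair(pair(pair(a, b), pair(b, b)), b))  →  cons(pair(h(pair(cons(pair(a, b), b), a)), b), pair(pair(pair(a, b), pair(b, b)), b))   [R2 at 1]
2. cons(pair(h(pair(cons(pair(a, b), b), a)), b), pair(pair(pair(a, b), pair(b, b)), b))  →  cons(pair(cons(pair(a, b), b), b), pair(pair(pair(a, b), pair(b, b)), b))   [R2 at 1.1]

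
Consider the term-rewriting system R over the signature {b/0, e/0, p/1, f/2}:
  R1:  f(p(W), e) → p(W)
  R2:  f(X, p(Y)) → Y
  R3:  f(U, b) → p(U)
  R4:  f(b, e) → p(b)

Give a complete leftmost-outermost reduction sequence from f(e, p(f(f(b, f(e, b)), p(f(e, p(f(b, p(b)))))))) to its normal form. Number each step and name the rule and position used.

b

1. f(e, p(f(f(b, f(e, b)), p(f(e, p(f(b, p(b))))))))  →  f(f(b, f(e, b)), p(f(e, p(f(b, p(b))))))   [R2 at ε]
2. f(f(b, f(e, b)), p(f(e, p(f(b, p(b))))))  →  f(e, p(f(b, p(b))))   [R2 at ε]
3. f(e, p(f(b, p(b))))  →  f(b, p(b))   [R2 at ε]
4. f(b, p(b))  →  b   [R2 at ε]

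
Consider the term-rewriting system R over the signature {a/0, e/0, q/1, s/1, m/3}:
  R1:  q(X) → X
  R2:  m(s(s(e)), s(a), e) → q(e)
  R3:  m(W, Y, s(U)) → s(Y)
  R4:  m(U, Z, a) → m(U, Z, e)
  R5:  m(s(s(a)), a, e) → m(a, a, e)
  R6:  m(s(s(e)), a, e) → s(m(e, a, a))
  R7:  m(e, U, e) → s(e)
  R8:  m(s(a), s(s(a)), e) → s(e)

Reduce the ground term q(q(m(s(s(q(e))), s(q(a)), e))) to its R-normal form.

1. q(q(m(s(s(q(e))), s(q(a)), e)))  →  q(m(s(s(q(e))), s(q(a)), e))   [R1 at ε]
2. q(m(s(s(q(e))), s(q(a)), e))  →  m(s(s(q(e))), s(q(a)), e)   [R1 at ε]
3. m(s(s(q(e))), s(q(a)), e)  →  m(s(s(e)), s(q(a)), e)   [R1 at 1.1.1]
4. m(s(s(e)), s(q(a)), e)  →  m(s(s(e)), s(a), e)   [R1 at 2.1]
5. m(s(s(e)), s(a), e)  →  q(e)   [R2 at ε]
6. q(e)  →  e   [R1 at ε]

e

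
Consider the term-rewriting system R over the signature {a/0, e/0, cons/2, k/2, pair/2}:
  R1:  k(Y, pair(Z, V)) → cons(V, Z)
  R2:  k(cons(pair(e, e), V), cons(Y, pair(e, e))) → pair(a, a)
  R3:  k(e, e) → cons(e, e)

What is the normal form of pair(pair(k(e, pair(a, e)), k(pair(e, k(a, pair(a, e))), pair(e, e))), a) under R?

pair(pair(cons(e, a), cons(e, e)), a)

1. pair(pair(k(e, pair(a, e)), k(pair(e, k(a, pair(a, e))), pair(e, e))), a)  →  pair(pair(cons(e, a), k(pair(e, k(a, pair(a, e))), pair(e, e))), a)   [R1 at 1.1]
2. pair(pair(cons(e, a), k(pair(e, k(a, pair(a, e))), pair(e, e))), a)  →  pair(pair(cons(e, a), cons(e, e)), a)   [R1 at 1.2]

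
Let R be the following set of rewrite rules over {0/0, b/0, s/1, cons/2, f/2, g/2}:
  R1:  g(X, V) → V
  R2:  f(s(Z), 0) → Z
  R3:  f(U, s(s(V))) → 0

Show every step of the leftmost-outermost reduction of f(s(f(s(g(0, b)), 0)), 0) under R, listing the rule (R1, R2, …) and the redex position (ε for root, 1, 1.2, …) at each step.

b

1. f(s(f(s(g(0, b)), 0)), 0)  →  f(s(g(0, b)), 0)   [R2 at ε]
2. f(s(g(0, b)), 0)  →  g(0, b)   [R2 at ε]
3. g(0, b)  →  b   [R1 at ε]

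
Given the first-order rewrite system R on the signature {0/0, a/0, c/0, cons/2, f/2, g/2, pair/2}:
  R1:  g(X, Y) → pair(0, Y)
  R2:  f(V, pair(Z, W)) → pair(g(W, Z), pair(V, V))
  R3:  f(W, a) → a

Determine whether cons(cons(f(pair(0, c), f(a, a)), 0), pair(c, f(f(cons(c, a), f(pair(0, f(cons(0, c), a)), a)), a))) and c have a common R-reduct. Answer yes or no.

Reduce t₁ = cons(cons(f(pair(0, c), f(a, a)), 0), pair(c, f(f(cons(c, a), f(pair(0, f(cons(0, c), a)), a)), a))):
1. cons(cons(f(pair(0, c), f(a, a)), 0), pair(c, f(f(cons(c, a), f(pair(0, f(cons(0, c), a)), a)), a)))  →  cons(cons(f(pair(0, c), a), 0), pair(c, f(f(cons(c, a), f(pair(0, f(cons(0, c), a)), a)), a)))   [R3 at 1.1.2]
2. cons(cons(f(pair(0, c), a), 0), pair(c, f(f(cons(c, a), f(pair(0, f(cons(0, c), a)), a)), a)))  →  cons(cons(a, 0), pair(c, f(f(cons(c, a), f(pair(0, f(cons(0, c), a)), a)), a)))   [R3 at 1.1]
3. cons(cons(a, 0), pair(c, f(f(cons(c, a), f(pair(0, f(cons(0, c), a)), a)), a)))  →  cons(cons(a, 0), pair(c, a))   [R3 at 2.2]

Reduce t₂ = c:

no — NF(t₁) = cons(cons(a, 0), pair(c, a)), NF(t₂) = c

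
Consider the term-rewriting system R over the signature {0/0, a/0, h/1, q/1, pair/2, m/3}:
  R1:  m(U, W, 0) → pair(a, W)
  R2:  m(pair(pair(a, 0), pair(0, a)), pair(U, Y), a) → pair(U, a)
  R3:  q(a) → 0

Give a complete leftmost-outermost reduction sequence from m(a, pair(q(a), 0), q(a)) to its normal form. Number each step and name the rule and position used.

1. m(a, pair(q(a), 0), q(a))  →  m(a, pair(0, 0), q(a))   [R3 at 2.1]
2. m(a, pair(0, 0), q(a))  →  m(a, pair(0, 0), 0)   [R3 at 3]
3. m(a, pair(0, 0), 0)  →  pair(a, pair(0, 0))   [R1 at ε]

pair(a, pair(0, 0))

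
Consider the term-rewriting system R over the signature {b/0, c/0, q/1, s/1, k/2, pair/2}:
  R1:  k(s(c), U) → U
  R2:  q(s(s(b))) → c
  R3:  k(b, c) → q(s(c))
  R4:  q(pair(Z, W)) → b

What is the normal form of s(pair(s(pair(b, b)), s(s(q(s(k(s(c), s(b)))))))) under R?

s(pair(s(pair(b, b)), s(s(c))))

1. s(pair(s(pair(b, b)), s(s(q(s(k(s(c), s(b))))))))  →  s(pair(s(pair(b, b)), s(s(q(s(s(b)))))))   [R1 at 1.2.1.1.1.1]
2. s(pair(s(pair(b, b)), s(s(q(s(s(b)))))))  →  s(pair(s(pair(b, b)), s(s(c))))   [R2 at 1.2.1.1]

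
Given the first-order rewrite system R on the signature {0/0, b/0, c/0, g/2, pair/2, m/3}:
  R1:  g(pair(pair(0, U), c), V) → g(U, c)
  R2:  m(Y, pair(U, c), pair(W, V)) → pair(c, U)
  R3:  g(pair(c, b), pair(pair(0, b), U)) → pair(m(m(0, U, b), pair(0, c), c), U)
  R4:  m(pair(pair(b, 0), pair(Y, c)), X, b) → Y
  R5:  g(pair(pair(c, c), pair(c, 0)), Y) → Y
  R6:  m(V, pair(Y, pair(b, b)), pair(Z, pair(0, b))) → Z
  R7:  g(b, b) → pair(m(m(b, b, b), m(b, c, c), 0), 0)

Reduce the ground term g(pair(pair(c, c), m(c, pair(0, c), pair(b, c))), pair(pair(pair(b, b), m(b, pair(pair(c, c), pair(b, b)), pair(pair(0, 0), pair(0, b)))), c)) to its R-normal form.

pair(pair(pair(b, b), pair(0, 0)), c)

1. g(pair(pair(c, c), m(c, pair(0, c), pair(b, c))), pair(pair(pair(b, b), m(b, pair(pair(c, c), pair(b, b)), pair(pair(0, 0), pair(0, b)))), c))  →  g(pair(pair(c, c), pair(c, 0)), pair(pair(pair(b, b), m(b, pair(pair(c, c), pair(b, b)), pair(pair(0, 0), pair(0, b)))), c))   [R2 at 1.2]
2. g(pair(pair(c, c), pair(c, 0)), pair(pair(pair(b, b), m(b, pair(pair(c, c), pair(b, b)), pair(pair(0, 0), pair(0, b)))), c))  →  pair(pair(pair(b, b), m(b, pair(pair(c, c), pair(b, b)), pair(pair(0, 0), pair(0, b)))), c)   [R5 at ε]
3. pair(pair(pair(b, b), m(b, pair(pair(c, c), pair(b, b)), pair(pair(0, 0), pair(0, b)))), c)  →  pair(pair(pair(b, b), pair(0, 0)), c)   [R6 at 1.2]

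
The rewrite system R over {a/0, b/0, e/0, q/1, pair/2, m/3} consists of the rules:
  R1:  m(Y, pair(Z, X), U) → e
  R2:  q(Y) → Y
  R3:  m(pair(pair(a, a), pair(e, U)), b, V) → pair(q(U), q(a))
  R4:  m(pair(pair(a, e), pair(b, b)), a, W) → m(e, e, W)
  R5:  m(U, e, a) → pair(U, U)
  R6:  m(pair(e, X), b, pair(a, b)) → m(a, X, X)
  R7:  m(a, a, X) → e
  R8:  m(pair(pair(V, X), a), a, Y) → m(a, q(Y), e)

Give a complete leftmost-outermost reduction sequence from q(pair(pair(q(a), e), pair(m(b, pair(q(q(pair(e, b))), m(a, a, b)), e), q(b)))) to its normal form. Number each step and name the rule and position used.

1. q(pair(pair(q(a), e), pair(m(b, pair(q(q(pair(e, b))), m(a, a, b)), e), q(b))))  →  pair(pair(q(a), e), pair(m(b, pair(q(q(pair(e, b))), m(a, a, b)), e), q(b)))   [R2 at ε]
2. pair(pair(q(a), e), pair(m(b, pair(q(q(pair(e, b))), m(a, a, b)), e), q(b)))  →  pair(pair(a, e), pair(m(b, pair(q(q(pair(e, b))), m(a, a, b)), e), q(b)))   [R2 at 1.1]
3. pair(pair(a, e), pair(m(b, pair(q(q(pair(e, b))), m(a, a, b)), e), q(b)))  →  pair(pair(a, e), pair(e, q(b)))   [R1 at 2.1]
4. pair(pair(a, e), pair(e, q(b)))  →  pair(pair(a, e), pair(e, b))   [R2 at 2.2]

pair(pair(a, e), pair(e, b))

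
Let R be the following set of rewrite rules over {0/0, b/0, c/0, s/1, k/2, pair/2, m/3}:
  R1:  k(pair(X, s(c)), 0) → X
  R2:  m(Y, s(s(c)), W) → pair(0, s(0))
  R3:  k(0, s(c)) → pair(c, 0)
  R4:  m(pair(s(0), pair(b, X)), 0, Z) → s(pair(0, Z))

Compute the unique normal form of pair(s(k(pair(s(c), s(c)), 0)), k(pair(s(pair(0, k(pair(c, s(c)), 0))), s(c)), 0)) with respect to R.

pair(s(s(c)), s(pair(0, c)))

1. pair(s(k(pair(s(c), s(c)), 0)), k(pair(s(pair(0, k(pair(c, s(c)), 0))), s(c)), 0))  →  pair(s(s(c)), k(pair(s(pair(0, k(pair(c, s(c)), 0))), s(c)), 0))   [R1 at 1.1]
2. pair(s(s(c)), k(pair(s(pair(0, k(pair(c, s(c)), 0))), s(c)), 0))  →  pair(s(s(c)), s(pair(0, k(pair(c, s(c)), 0))))   [R1 at 2]
3. pair(s(s(c)), s(pair(0, k(pair(c, s(c)), 0))))  →  pair(s(s(c)), s(pair(0, c)))   [R1 at 2.1.2]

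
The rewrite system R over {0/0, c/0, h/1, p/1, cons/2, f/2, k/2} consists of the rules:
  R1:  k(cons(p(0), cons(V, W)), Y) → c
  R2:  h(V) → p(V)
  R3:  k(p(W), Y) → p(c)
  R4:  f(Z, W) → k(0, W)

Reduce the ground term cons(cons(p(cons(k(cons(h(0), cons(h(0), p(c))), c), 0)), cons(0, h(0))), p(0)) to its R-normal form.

1. cons(cons(p(cons(k(cons(h(0), cons(h(0), p(c))), c), 0)), cons(0, h(0))), p(0))  →  cons(cons(p(cons(k(cons(p(0), cons(h(0), p(c))), c), 0)), cons(0, h(0))), p(0))   [R2 at 1.1.1.1.1.1]
2. cons(cons(p(cons(k(cons(p(0), cons(h(0), p(c))), c), 0)), cons(0, h(0))), p(0))  →  cons(cons(p(cons(c, 0)), cons(0, h(0))), p(0))   [R1 at 1.1.1.1]
3. cons(cons(p(cons(c, 0)), cons(0, h(0))), p(0))  →  cons(cons(p(cons(c, 0)), cons(0, p(0))), p(0))   [R2 at 1.2.2]

cons(cons(p(cons(c, 0)), cons(0, p(0))), p(0))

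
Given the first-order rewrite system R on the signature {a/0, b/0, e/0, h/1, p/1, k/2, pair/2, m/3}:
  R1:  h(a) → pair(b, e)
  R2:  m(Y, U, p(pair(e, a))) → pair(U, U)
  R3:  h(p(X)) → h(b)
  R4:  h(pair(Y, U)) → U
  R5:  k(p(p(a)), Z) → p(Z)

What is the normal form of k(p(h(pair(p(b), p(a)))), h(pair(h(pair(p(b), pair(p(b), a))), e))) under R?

p(e)

1. k(p(h(pair(p(b), p(a)))), h(pair(h(pair(p(b), pair(p(b), a))), e)))  →  k(p(p(a)), h(pair(h(pair(p(b), pair(p(b), a))), e)))   [R4 at 1.1]
2. k(p(p(a)), h(pair(h(pair(p(b), pair(p(b), a))), e)))  →  p(h(pair(h(pair(p(b), pair(p(b), a))), e)))   [R5 at ε]
3. p(h(pair(h(pair(p(b), pair(p(b), a))), e)))  →  p(e)   [R4 at 1]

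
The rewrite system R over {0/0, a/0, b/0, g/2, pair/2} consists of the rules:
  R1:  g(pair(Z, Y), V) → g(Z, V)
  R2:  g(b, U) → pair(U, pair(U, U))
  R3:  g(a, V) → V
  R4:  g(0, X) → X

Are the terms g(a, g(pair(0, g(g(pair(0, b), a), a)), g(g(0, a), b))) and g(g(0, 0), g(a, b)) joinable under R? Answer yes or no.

Reduce t₁ = g(a, g(pair(0, g(g(pair(0, b), a), a)), g(g(0, a), b))):
1. g(a, g(pair(0, g(g(pair(0, b), a), a)), g(g(0, a), b)))  →  g(pair(0, g(g(pair(0, b), a), a)), g(g(0, a), b))   [R3 at ε]
2. g(pair(0, g(g(pair(0, b), a), a)), g(g(0, a), b))  →  g(0, g(g(0, a), b))   [R1 at ε]
3. g(0, g(g(0, a), b))  →  g(g(0, a), b)   [R4 at ε]
4. g(g(0, a), b)  →  g(a, b)   [R4 at 1]
5. g(a, b)  →  b   [R3 at ε]

Reduce t₂ = g(g(0, 0), g(a, b)):
1. g(g(0, 0), g(a, b))  →  g(0, g(a, b))   [R4 at 1]
2. g(0, g(a, b))  →  g(a, b)   [R4 at ε]
3. g(a, b)  →  b   [R3 at ε]

yes — NF(t₁) = b, NF(t₂) = b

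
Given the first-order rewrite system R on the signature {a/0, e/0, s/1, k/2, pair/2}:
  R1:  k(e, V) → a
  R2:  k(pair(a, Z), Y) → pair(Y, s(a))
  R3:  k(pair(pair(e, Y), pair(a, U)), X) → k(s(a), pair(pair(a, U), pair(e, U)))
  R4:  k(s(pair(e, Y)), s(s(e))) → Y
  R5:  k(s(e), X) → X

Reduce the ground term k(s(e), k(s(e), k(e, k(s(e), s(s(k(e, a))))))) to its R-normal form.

1. k(s(e), k(s(e), k(e, k(s(e), s(s(k(e, a)))))))  →  k(s(e), k(e, k(s(e), s(s(k(e, a))))))   [R5 at ε]
2. k(s(e), k(e, k(s(e), s(s(k(e, a))))))  →  k(e, k(s(e), s(s(k(e, a)))))   [R5 at ε]
3. k(e, k(s(e), s(s(k(e, a)))))  →  a   [R1 at ε]

a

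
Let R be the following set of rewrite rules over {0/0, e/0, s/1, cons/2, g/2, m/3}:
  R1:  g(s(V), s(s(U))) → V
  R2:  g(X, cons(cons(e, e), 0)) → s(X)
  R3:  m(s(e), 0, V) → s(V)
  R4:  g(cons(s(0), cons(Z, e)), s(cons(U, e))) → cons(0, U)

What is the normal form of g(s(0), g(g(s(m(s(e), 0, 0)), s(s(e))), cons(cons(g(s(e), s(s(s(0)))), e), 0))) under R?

1. g(s(0), g(g(s(m(s(e), 0, 0)), s(s(e))), cons(cons(g(s(e), s(s(s(0)))), e), 0)))  →  g(s(0), g(m(s(e), 0, 0), cons(cons(g(s(e), s(s(s(0)))), e), 0)))   [R1 at 2.1]
2. g(s(0), g(m(s(e), 0, 0), cons(cons(g(s(e), s(s(s(0)))), e), 0)))  →  g(s(0), g(s(0), cons(cons(g(s(e), s(s(s(0)))), e), 0)))   [R3 at 2.1]
3. g(s(0), g(s(0), cons(cons(g(s(e), s(s(s(0)))), e), 0)))  →  g(s(0), g(s(0), cons(cons(e, e), 0)))   [R1 at 2.2.1.1]
4. g(s(0), g(s(0), cons(cons(e, e), 0)))  →  g(s(0), s(s(0)))   [R2 at 2]
5. g(s(0), s(s(0)))  →  0   [R1 at ε]

0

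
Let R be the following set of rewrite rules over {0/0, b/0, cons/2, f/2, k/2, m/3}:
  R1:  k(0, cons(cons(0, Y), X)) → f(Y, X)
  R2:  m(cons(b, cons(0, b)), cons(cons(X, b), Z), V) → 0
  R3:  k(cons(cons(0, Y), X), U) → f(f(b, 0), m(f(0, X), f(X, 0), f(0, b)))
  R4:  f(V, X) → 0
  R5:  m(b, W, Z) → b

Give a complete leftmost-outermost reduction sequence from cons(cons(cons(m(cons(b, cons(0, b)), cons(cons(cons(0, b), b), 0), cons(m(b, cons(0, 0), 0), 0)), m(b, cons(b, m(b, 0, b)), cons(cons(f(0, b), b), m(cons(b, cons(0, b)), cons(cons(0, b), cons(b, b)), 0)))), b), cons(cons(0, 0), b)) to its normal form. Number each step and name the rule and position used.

cons(cons(cons(0, b), b), cons(cons(0, 0), b))

1. cons(cons(cons(m(cons(b, cons(0, b)), cons(cons(cons(0, b), b), 0), cons(m(b, cons(0, 0), 0), 0)), m(b, cons(b, m(b, 0, b)), cons(cons(f(0, b), b), m(cons(b, cons(0, b)), cons(cons(0, b), cons(b, b)), 0)))), b), cons(cons(0, 0), b))  →  cons(cons(cons(0, m(b, cons(b, m(b, 0, b)), cons(cons(f(0, b), b), m(cons(b, cons(0, b)), cons(cons(0, b), cons(b, b)), 0)))), b), cons(cons(0, 0), b))   [R2 at 1.1.1]
2. cons(cons(cons(0, m(b, cons(b, m(b, 0, b)), cons(cons(f(0, b), b), m(cons(b, cons(0, b)), cons(cons(0, b), cons(b, b)), 0)))), b), cons(cons(0, 0), b))  →  cons(cons(cons(0, b), b), cons(cons(0, 0), b))   [R5 at 1.1.2]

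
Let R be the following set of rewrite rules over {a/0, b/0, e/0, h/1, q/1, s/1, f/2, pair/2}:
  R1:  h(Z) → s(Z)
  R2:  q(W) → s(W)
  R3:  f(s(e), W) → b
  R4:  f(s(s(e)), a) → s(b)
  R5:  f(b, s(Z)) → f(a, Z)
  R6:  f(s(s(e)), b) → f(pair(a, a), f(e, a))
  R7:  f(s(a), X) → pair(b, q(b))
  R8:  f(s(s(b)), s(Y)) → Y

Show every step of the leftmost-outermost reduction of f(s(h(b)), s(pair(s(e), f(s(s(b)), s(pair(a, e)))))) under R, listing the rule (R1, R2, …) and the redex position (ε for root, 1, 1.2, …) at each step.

pair(s(e), pair(a, e))

1. f(s(h(b)), s(pair(s(e), f(s(s(b)), s(pair(a, e))))))  →  f(s(s(b)), s(pair(s(e), f(s(s(b)), s(pair(a, e))))))   [R1 at 1.1]
2. f(s(s(b)), s(pair(s(e), f(s(s(b)), s(pair(a, e))))))  →  pair(s(e), f(s(s(b)), s(pair(a, e))))   [R8 at ε]
3. pair(s(e), f(s(s(b)), s(pair(a, e))))  →  pair(s(e), pair(a, e))   [R8 at 2]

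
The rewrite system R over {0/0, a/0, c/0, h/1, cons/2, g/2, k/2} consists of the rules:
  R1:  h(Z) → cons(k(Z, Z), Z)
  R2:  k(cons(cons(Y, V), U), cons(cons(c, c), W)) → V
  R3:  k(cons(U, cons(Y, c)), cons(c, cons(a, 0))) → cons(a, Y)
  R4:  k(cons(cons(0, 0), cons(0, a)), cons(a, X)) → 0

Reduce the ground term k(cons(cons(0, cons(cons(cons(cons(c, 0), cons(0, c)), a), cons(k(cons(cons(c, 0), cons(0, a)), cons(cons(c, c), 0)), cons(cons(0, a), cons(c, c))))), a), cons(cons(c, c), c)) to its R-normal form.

cons(cons(cons(cons(c, 0), cons(0, c)), a), cons(0, cons(cons(0, a), cons(c, c))))

1. k(cons(cons(0, cons(cons(cons(cons(c, 0), cons(0, c)), a), cons(k(cons(cons(c, 0), cons(0, a)), cons(cons(c, c), 0)), cons(cons(0, a), cons(c, c))))), a), cons(cons(c, c), c))  →  cons(cons(cons(cons(c, 0), cons(0, c)), a), cons(k(cons(cons(c, 0), cons(0, a)), cons(cons(c, c), 0)), cons(cons(0, a), cons(c, c))))   [R2 at ε]
2. cons(cons(cons(cons(c, 0), cons(0, c)), a), cons(k(cons(cons(c, 0), cons(0, a)), cons(cons(c, c), 0)), cons(cons(0, a), cons(c, c))))  →  cons(cons(cons(cons(c, 0), cons(0, c)), a), cons(0, cons(cons(0, a), cons(c, c))))   [R2 at 2.1]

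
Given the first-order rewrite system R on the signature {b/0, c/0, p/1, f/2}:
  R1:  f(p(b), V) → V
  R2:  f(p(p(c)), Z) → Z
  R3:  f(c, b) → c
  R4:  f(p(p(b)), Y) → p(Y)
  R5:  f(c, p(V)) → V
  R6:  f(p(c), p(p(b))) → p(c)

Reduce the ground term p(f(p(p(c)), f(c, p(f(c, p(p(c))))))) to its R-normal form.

1. p(f(p(p(c)), f(c, p(f(c, p(p(c)))))))  →  p(f(c, p(f(c, p(p(c))))))   [R2 at 1]
2. p(f(c, p(f(c, p(p(c))))))  →  p(f(c, p(p(c))))   [R5 at 1]
3. p(f(c, p(p(c))))  →  p(p(c))   [R5 at 1]

p(p(c))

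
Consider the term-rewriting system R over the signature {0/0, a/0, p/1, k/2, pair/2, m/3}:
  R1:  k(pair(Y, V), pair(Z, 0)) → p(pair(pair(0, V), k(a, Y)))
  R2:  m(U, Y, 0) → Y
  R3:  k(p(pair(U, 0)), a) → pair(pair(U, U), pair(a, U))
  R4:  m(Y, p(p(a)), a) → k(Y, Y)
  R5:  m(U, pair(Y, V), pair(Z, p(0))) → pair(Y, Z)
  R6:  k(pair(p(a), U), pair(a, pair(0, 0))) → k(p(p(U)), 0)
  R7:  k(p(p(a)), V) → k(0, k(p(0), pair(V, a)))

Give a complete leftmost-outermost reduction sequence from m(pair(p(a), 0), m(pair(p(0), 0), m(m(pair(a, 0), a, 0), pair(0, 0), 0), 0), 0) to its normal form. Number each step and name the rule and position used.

pair(0, 0)

1. m(pair(p(a), 0), m(pair(p(0), 0), m(m(pair(a, 0), a, 0), pair(0, 0), 0), 0), 0)  →  m(pair(p(0), 0), m(m(pair(a, 0), a, 0), pair(0, 0), 0), 0)   [R2 at ε]
2. m(pair(p(0), 0), m(m(pair(a, 0), a, 0), pair(0, 0), 0), 0)  →  m(m(pair(a, 0), a, 0), pair(0, 0), 0)   [R2 at ε]
3. m(m(pair(a, 0), a, 0), pair(0, 0), 0)  →  pair(0, 0)   [R2 at ε]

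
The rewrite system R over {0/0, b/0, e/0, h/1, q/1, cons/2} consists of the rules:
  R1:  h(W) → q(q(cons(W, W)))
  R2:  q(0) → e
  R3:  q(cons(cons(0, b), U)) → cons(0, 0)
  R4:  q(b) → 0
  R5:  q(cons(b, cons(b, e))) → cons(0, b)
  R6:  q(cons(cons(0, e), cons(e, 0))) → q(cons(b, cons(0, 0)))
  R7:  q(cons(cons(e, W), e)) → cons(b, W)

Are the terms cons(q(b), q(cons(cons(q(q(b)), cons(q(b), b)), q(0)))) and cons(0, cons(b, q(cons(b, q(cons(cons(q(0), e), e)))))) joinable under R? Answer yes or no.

Reduce t₁ = cons(q(b), q(cons(cons(q(q(b)), cons(q(b), b)), q(0)))):
1. cons(q(b), q(cons(cons(q(q(b)), cons(q(b), b)), q(0))))  →  cons(0, q(cons(cons(q(q(b)), cons(q(b), b)), q(0))))   [R4 at 1]
2. cons(0, q(cons(cons(q(q(b)), cons(q(b), b)), q(0))))  →  cons(0, q(cons(cons(q(0), cons(q(b), b)), q(0))))   [R4 at 2.1.1.1.1]
3. cons(0, q(cons(cons(q(0), cons(q(b), b)), q(0))))  →  cons(0, q(cons(cons(e, cons(q(b), b)), q(0))))   [R2 at 2.1.1.1]
4. cons(0, q(cons(cons(e, cons(q(b), b)), q(0))))  →  cons(0, q(cons(cons(e, cons(0, b)), q(0))))   [R4 at 2.1.1.2.1]
5. cons(0, q(cons(cons(e, cons(0, b)), q(0))))  →  cons(0, q(cons(cons(e, cons(0, b)), e)))   [R2 at 2.1.2]
6. cons(0, q(cons(cons(e, cons(0, b)), e)))  →  cons(0, cons(b, cons(0, b)))   [R7 at 2]

Reduce t₂ = cons(0, cons(b, q(cons(b, q(cons(cons(q(0), e), e)))))):
1. cons(0, cons(b, q(cons(b, q(cons(cons(q(0), e), e))))))  →  cons(0, cons(b, q(cons(b, q(cons(cons(e, e), e))))))   [R2 at 2.2.1.2.1.1.1]
2. cons(0, cons(b, q(cons(b, q(cons(cons(e, e), e))))))  →  cons(0, cons(b, q(cons(b, cons(b, e)))))   [R7 at 2.2.1.2]
3. cons(0, cons(b, q(cons(b, cons(b, e)))))  →  cons(0, cons(b, cons(0, b)))   [R5 at 2.2]

yes — NF(t₁) = cons(0, cons(b, cons(0, b))), NF(t₂) = cons(0, cons(b, cons(0, b)))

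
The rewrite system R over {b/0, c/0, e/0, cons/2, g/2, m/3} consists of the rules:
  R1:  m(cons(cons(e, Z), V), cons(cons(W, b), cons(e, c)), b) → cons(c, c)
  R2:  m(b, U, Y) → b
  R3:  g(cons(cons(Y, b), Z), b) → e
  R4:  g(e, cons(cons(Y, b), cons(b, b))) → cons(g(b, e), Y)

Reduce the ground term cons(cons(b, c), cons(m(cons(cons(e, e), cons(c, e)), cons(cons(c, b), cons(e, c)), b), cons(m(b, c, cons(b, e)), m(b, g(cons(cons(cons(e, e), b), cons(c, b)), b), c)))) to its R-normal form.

1. cons(cons(b, c), cons(m(cons(cons(e, e), cons(c, e)), cons(cons(c, b), cons(e, c)), b), cons(m(b, c, cons(b, e)), m(b, g(cons(cons(cons(e, e), b), cons(c, b)), b), c))))  →  cons(cons(b, c), cons(cons(c, c), cons(m(b, c, cons(b, e)), m(b, g(cons(cons(cons(e, e), b), cons(c, b)), b), c))))   [R1 at 2.1]
2. cons(cons(b, c), cons(cons(c, c), cons(m(b, c, cons(b, e)), m(b, g(cons(cons(cons(e, e), b), cons(c, b)), b), c))))  →  cons(cons(b, c), cons(cons(c, c), cons(b, m(b, g(cons(cons(cons(e, e), b), cons(c, b)), b), c))))   [R2 at 2.2.1]
3. cons(cons(b, c), cons(cons(c, c), cons(b, m(b, g(cons(cons(cons(e, e), b), cons(c, b)), b), c))))  →  cons(cons(b, c), cons(cons(c, c), cons(b, b)))   [R2 at 2.2.2]

cons(cons(b, c), cons(cons(c, c), cons(b, b)))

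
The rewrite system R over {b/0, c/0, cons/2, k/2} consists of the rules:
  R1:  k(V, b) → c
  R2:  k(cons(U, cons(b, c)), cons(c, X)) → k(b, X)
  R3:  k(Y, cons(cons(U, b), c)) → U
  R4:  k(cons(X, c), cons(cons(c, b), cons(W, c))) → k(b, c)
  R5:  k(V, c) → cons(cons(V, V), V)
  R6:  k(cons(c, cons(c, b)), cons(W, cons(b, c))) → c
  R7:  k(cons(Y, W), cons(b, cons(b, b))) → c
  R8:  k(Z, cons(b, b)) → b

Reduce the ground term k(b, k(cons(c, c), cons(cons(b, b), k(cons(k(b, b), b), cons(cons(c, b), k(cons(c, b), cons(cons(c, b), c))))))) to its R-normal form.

1. k(b, k(cons(c, c), cons(cons(b, b), k(cons(k(b, b), b), cons(cons(c, b), k(cons(c, b), cons(cons(c, b), c)))))))  →  k(b, k(cons(c, c), cons(cons(b, b), k(cons(c, b), cons(cons(c, b), k(cons(c, b), cons(cons(c, b), c)))))))   [R1 at 2.2.2.1.1]
2. k(b, k(cons(c, c), cons(cons(b, b), k(cons(c, b), cons(cons(c, b), k(cons(c, b), cons(cons(c, b), c)))))))  →  k(b, k(cons(c, c), cons(cons(b, b), k(cons(c, b), cons(cons(c, b), c)))))   [R3 at 2.2.2.2.2]
3. k(b, k(cons(c, c), cons(cons(b, b), k(cons(c, b), cons(cons(c, b), c)))))  →  k(b, k(cons(c, c), cons(cons(b, b), c)))   [R3 at 2.2.2]
4. k(b, k(cons(c, c), cons(cons(b, b), c)))  →  k(b, b)   [R3 at 2]
5. k(b, b)  →  c   [R1 at ε]

c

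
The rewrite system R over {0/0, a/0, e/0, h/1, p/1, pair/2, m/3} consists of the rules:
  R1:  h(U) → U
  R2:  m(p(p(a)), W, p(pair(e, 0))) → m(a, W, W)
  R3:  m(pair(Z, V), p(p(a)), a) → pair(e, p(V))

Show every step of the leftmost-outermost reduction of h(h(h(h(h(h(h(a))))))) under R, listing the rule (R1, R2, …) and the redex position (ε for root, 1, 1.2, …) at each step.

1. h(h(h(h(h(h(h(a)))))))  →  h(h(h(h(h(h(a))))))   [R1 at ε]
2. h(h(h(h(h(h(a))))))  →  h(h(h(h(h(a)))))   [R1 at ε]
3. h(h(h(h(h(a)))))  →  h(h(h(h(a))))   [R1 at ε]
4. h(h(h(h(a))))  →  h(h(h(a)))   [R1 at ε]
5. h(h(h(a)))  →  h(h(a))   [R1 at ε]
6. h(h(a))  →  h(a)   [R1 at ε]
7. h(a)  →  a   [R1 at ε]

a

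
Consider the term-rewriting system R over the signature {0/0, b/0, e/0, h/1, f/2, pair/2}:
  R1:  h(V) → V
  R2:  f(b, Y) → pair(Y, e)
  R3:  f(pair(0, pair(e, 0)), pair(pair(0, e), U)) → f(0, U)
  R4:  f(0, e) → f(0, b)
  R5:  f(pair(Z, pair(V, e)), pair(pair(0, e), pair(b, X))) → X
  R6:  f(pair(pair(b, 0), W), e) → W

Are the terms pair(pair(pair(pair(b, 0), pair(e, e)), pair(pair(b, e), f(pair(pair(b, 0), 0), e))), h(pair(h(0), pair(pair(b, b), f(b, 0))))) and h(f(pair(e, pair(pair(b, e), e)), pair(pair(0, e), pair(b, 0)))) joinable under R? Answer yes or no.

Reduce t₁ = pair(pair(pair(pair(b, 0), pair(e, e)), pair(pair(b, e), f(pair(pair(b, 0), 0), e))), h(pair(h(0), pair(pair(b, b), f(b, 0))))):
1. pair(pair(pair(pair(b, 0), pair(e, e)), pair(pair(b, e), f(pair(pair(b, 0), 0), e))), h(pair(h(0), pair(pair(b, b), f(b, 0)))))  →  pair(pair(pair(pair(b, 0), pair(e, e)), pair(pair(b, e), 0)), h(pair(h(0), pair(pair(b, b), f(b, 0)))))   [R6 at 1.2.2]
2. pair(pair(pair(pair(b, 0), pair(e, e)), pair(pair(b, e), 0)), h(pair(h(0), pair(pair(b, b), f(b, 0)))))  →  pair(pair(pair(pair(b, 0), pair(e, e)), pair(pair(b, e), 0)), pair(h(0), pair(pair(b, b), f(b, 0))))   [R1 at 2]
3. pair(pair(pair(pair(b, 0), pair(e, e)), pair(pair(b, e), 0)), pair(h(0), pair(pair(b, b), f(b, 0))))  →  pair(pair(pair(pair(b, 0), pair(e, e)), pair(pair(b, e), 0)), pair(0, pair(pair(b, b), f(b, 0))))   [R1 at 2.1]
4. pair(pair(pair(pair(b, 0), pair(e, e)), pair(pair(b, e), 0)), pair(0, pair(pair(b, b), f(b, 0))))  →  pair(pair(pair(pair(b, 0), pair(e, e)), pair(pair(b, e), 0)), pair(0, pair(pair(b, b), pair(0, e))))   [R2 at 2.2.2]

Reduce t₂ = h(f(pair(e, pair(pair(b, e), e)), pair(pair(0, e), pair(b, 0)))):
1. h(f(pair(e, pair(pair(b, e), e)), pair(pair(0, e), pair(b, 0))))  →  f(pair(e, pair(pair(b, e), e)), pair(pair(0, e), pair(b, 0)))   [R1 at ε]
2. f(pair(e, pair(pair(b, e), e)), pair(pair(0, e), pair(b, 0)))  →  0   [R5 at ε]

no — NF(t₁) = pair(pair(pair(pair(b, 0), pair(e, e)), pair(pair(b, e), 0)), pair(0, pair(pair(b, b), pair(0, e)))), NF(t₂) = 0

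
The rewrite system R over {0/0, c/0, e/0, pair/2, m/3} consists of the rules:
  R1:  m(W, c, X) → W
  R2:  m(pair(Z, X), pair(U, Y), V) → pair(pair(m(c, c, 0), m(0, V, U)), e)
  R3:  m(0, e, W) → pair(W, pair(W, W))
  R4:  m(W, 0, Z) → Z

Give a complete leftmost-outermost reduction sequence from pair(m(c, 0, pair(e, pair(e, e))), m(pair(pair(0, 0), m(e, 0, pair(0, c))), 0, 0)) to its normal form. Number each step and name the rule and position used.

pair(pair(e, pair(e, e)), 0)

1. pair(m(c, 0, pair(e, pair(e, e))), m(pair(pair(0, 0), m(e, 0, pair(0, c))), 0, 0))  →  pair(pair(e, pair(e, e)), m(pair(pair(0, 0), m(e, 0, pair(0, c))), 0, 0))   [R4 at 1]
2. pair(pair(e, pair(e, e)), m(pair(pair(0, 0), m(e, 0, pair(0, c))), 0, 0))  →  pair(pair(e, pair(e, e)), 0)   [R4 at 2]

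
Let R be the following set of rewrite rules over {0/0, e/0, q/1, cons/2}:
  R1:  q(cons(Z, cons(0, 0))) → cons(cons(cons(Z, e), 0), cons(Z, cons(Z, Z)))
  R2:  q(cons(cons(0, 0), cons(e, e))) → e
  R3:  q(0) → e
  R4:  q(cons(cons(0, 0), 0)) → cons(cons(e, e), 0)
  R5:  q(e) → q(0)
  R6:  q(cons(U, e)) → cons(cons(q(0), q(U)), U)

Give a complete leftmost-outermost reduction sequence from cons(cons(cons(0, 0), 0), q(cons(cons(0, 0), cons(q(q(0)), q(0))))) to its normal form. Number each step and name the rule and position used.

cons(cons(cons(0, 0), 0), e)

1. cons(cons(cons(0, 0), 0), q(cons(cons(0, 0), cons(q(q(0)), q(0)))))  →  cons(cons(cons(0, 0), 0), q(cons(cons(0, 0), cons(q(e), q(0)))))   [R3 at 2.1.2.1.1]
2. cons(cons(cons(0, 0), 0), q(cons(cons(0, 0), cons(q(e), q(0)))))  →  cons(cons(cons(0, 0), 0), q(cons(cons(0, 0), cons(q(0), q(0)))))   [R5 at 2.1.2.1]
3. cons(cons(cons(0, 0), 0), q(cons(cons(0, 0), cons(q(0), q(0)))))  →  cons(cons(cons(0, 0), 0), q(cons(cons(0, 0), cons(e, q(0)))))   [R3 at 2.1.2.1]
4. cons(cons(cons(0, 0), 0), q(cons(cons(0, 0), cons(e, q(0)))))  →  cons(cons(cons(0, 0), 0), q(cons(cons(0, 0), cons(e, e))))   [R3 at 2.1.2.2]
5. cons(cons(cons(0, 0), 0), q(cons(cons(0, 0), cons(e, e))))  →  cons(cons(cons(0, 0), 0), e)   [R2 at 2]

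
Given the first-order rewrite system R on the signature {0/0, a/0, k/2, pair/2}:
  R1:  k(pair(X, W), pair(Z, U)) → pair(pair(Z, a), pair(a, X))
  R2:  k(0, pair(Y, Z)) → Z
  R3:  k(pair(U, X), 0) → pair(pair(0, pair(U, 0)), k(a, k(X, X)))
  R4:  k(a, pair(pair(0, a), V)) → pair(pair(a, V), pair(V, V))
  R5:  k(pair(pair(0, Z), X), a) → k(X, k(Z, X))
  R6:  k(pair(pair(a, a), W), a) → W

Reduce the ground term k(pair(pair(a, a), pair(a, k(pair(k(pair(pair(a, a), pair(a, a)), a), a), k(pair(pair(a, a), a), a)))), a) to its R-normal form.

pair(a, a)

1. k(pair(pair(a, a), pair(a, k(pair(k(pair(pair(a, a), pair(a, a)), a), a), k(pair(pair(a, a), a), a)))), a)  →  pair(a, k(pair(k(pair(pair(a, a), pair(a, a)), a), a), k(pair(pair(a, a), a), a)))   [R6 at ε]
2. pair(a, k(pair(k(pair(pair(a, a), pair(a, a)), a), a), k(pair(pair(a, a), a), a)))  →  pair(a, k(pair(pair(a, a), a), k(pair(pair(a, a), a), a)))   [R6 at 2.1.1]
3. pair(a, k(pair(pair(a, a), a), k(pair(pair(a, a), a), a)))  →  pair(a, k(pair(pair(a, a), a), a))   [R6 at 2.2]
4. pair(a, k(pair(pair(a, a), a), a))  →  pair(a, a)   [R6 at 2]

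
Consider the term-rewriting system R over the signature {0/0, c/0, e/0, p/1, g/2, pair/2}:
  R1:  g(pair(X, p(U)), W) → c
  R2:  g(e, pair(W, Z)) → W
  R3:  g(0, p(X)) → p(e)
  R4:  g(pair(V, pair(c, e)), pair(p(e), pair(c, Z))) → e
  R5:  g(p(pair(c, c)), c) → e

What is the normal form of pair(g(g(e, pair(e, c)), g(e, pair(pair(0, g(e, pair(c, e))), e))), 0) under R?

pair(0, 0)

1. pair(g(g(e, pair(e, c)), g(e, pair(pair(0, g(e, pair(c, e))), e))), 0)  →  pair(g(e, g(e, pair(pair(0, g(e, pair(c, e))), e))), 0)   [R2 at 1.1]
2. pair(g(e, g(e, pair(pair(0, g(e, pair(c, e))), e))), 0)  →  pair(g(e, pair(0, g(e, pair(c, e)))), 0)   [R2 at 1.2]
3. pair(g(e, pair(0, g(e, pair(c, e)))), 0)  →  pair(0, 0)   [R2 at 1]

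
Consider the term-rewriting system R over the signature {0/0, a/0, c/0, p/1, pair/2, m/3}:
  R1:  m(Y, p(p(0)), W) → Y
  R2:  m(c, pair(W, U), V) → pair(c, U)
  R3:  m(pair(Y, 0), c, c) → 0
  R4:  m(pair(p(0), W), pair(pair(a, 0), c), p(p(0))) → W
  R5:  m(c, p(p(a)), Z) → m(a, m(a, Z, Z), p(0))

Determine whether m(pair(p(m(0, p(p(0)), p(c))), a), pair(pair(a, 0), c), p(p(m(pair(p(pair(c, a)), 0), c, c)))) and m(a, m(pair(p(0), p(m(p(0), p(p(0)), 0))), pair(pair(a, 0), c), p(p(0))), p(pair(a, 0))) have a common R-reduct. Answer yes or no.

Reduce t₁ = m(pair(p(m(0, p(p(0)), p(c))), a), pair(pair(a, 0), c), p(p(m(pair(p(pair(c, a)), 0), c, c)))):
1. m(pair(p(m(0, p(p(0)), p(c))), a), pair(pair(a, 0), c), p(p(m(pair(p(pair(c, a)), 0), c, c))))  →  m(pair(p(0), a), pair(pair(a, 0), c), p(p(m(pair(p(pair(c, a)), 0), c, c))))   [R1 at 1.1.1]
2. m(pair(p(0), a), pair(pair(a, 0), c), p(p(m(pair(p(pair(c, a)), 0), c, c))))  →  m(pair(p(0), a), pair(pair(a, 0), c), p(p(0)))   [R3 at 3.1.1]
3. m(pair(p(0), a), pair(pair(a, 0), c), p(p(0)))  →  a   [R4 at ε]

Reduce t₂ = m(a, m(pair(p(0), p(m(p(0), p(p(0)), 0))), pair(pair(a, 0), c), p(p(0))), p(pair(a, 0))):
1. m(a, m(pair(p(0), p(m(p(0), p(p(0)), 0))), pair(pair(a, 0), c), p(p(0))), p(pair(a, 0)))  →  m(a, p(m(p(0), p(p(0)), 0)), p(pair(a, 0)))   [R4 at 2]
2. m(a, p(m(p(0), p(p(0)), 0)), p(pair(a, 0)))  →  m(a, p(p(0)), p(pair(a, 0)))   [R1 at 2.1]
3. m(a, p(p(0)), p(pair(a, 0)))  →  a   [R1 at ε]

yes — NF(t₁) = a, NF(t₂) = a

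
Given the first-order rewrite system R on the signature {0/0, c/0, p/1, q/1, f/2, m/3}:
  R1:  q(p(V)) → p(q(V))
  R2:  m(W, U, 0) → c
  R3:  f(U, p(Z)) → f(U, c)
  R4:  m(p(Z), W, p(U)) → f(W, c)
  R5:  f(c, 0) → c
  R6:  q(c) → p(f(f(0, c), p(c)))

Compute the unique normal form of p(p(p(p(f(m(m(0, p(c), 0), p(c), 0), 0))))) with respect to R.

p(p(p(p(c))))

1. p(p(p(p(f(m(m(0, p(c), 0), p(c), 0), 0)))))  →  p(p(p(p(f(c, 0)))))   [R2 at 1.1.1.1.1]
2. p(p(p(p(f(c, 0)))))  →  p(p(p(p(c))))   [R5 at 1.1.1.1]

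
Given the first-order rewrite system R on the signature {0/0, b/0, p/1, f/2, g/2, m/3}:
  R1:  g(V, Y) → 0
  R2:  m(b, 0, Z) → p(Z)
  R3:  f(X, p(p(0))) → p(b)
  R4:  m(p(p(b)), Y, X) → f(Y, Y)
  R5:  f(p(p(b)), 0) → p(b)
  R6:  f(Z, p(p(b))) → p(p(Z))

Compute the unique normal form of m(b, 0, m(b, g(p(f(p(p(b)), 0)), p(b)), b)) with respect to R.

1. m(b, 0, m(b, g(p(f(p(p(b)), 0)), p(b)), b))  →  p(m(b, g(p(f(p(p(b)), 0)), p(b)), b))   [R2 at ε]
2. p(m(b, g(p(f(p(p(b)), 0)), p(b)), b))  →  p(m(b, 0, b))   [R1 at 1.2]
3. p(m(b, 0, b))  →  p(p(b))   [R2 at 1]

p(p(b))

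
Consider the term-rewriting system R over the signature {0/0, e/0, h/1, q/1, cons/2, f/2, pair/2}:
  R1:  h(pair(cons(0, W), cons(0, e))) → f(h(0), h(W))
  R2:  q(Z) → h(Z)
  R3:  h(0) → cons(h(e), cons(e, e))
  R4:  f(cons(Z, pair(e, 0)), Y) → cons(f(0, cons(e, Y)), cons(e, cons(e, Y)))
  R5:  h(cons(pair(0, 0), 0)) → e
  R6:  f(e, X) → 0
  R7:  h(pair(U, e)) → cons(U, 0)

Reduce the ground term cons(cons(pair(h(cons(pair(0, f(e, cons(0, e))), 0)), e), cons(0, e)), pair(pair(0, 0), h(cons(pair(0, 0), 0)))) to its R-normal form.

cons(cons(pair(e, e), cons(0, e)), pair(pair(0, 0), e))

1. cons(cons(pair(h(cons(pair(0, f(e, cons(0, e))), 0)), e), cons(0, e)), pair(pair(0, 0), h(cons(pair(0, 0), 0))))  →  cons(cons(pair(h(cons(pair(0, 0), 0)), e), cons(0, e)), pair(pair(0, 0), h(cons(pair(0, 0), 0))))   [R6 at 1.1.1.1.1.2]
2. cons(cons(pair(h(cons(pair(0, 0), 0)), e), cons(0, e)), pair(pair(0, 0), h(cons(pair(0, 0), 0))))  →  cons(cons(pair(e, e), cons(0, e)), pair(pair(0, 0), h(cons(pair(0, 0), 0))))   [R5 at 1.1.1]
3. cons(cons(pair(e, e), cons(0, e)), pair(pair(0, 0), h(cons(pair(0, 0), 0))))  →  cons(cons(pair(e, e), cons(0, e)), pair(pair(0, 0), e))   [R5 at 2.2]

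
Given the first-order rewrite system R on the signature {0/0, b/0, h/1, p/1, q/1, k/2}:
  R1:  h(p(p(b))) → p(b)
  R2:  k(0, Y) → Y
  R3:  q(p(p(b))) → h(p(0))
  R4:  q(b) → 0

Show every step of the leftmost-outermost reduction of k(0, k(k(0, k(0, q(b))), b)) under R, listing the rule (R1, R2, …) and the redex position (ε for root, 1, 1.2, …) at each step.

1. k(0, k(k(0, k(0, q(b))), b))  →  k(k(0, k(0, q(b))), b)   [R2 at ε]
2. k(k(0, k(0, q(b))), b)  →  k(k(0, q(b)), b)   [R2 at 1]
3. k(k(0, q(b)), b)  →  k(q(b), b)   [R2 at 1]
4. k(q(b), b)  →  k(0, b)   [R4 at 1]
5. k(0, b)  →  b   [R2 at ε]

b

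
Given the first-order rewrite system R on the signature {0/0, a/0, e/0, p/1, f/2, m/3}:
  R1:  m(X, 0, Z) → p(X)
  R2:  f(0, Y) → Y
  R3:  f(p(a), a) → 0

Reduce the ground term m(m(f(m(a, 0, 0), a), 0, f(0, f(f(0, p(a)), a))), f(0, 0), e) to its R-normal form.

1. m(m(f(m(a, 0, 0), a), 0, f(0, f(f(0, p(a)), a))), f(0, 0), e)  →  m(p(f(m(a, 0, 0), a)), f(0, 0), e)   [R1 at 1]
2. m(p(f(m(a, 0, 0), a)), f(0, 0), e)  →  m(p(f(p(a), a)), f(0, 0), e)   [R1 at 1.1.1]
3. m(p(f(p(a), a)), f(0, 0), e)  →  m(p(0), f(0, 0), e)   [R3 at 1.1]
4. m(p(0), f(0, 0), e)  →  m(p(0), 0, e)   [R2 at 2]
5. m(p(0), 0, e)  →  p(p(0))   [R1 at ε]

p(p(0))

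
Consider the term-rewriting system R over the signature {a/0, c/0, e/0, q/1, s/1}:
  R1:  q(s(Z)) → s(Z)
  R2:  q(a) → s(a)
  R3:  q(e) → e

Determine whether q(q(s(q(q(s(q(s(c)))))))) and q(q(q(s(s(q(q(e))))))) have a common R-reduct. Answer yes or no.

no — NF(t₁) = s(s(s(c))), NF(t₂) = s(s(e))

Reduce t₁ = q(q(s(q(q(s(q(s(c)))))))):
1. q(q(s(q(q(s(q(s(c))))))))  →  q(s(q(q(s(q(s(c)))))))   [R1 at 1]
2. q(s(q(q(s(q(s(c)))))))  →  s(q(q(s(q(s(c))))))   [R1 at ε]
3. s(q(q(s(q(s(c))))))  →  s(q(s(q(s(c)))))   [R1 at 1.1]
4. s(q(s(q(s(c)))))  →  s(s(q(s(c))))   [R1 at 1]
5. s(s(q(s(c))))  →  s(s(s(c)))   [R1 at 1.1]

Reduce t₂ = q(q(q(s(s(q(q(e))))))):
1. q(q(q(s(s(q(q(e)))))))  →  q(q(s(s(q(q(e))))))   [R1 at 1.1]
2. q(q(s(s(q(q(e))))))  →  q(s(s(q(q(e)))))   [R1 at 1]
3. q(s(s(q(q(e)))))  →  s(s(q(q(e))))   [R1 at ε]
4. s(s(q(q(e))))  →  s(s(q(e)))   [R3 at 1.1.1]
5. s(s(q(e)))  →  s(s(e))   [R3 at 1.1]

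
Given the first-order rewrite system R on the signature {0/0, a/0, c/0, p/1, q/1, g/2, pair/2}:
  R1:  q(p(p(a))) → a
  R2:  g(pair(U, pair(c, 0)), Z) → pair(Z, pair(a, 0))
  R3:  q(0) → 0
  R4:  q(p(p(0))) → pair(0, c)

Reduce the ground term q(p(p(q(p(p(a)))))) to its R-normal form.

1. q(p(p(q(p(p(a))))))  →  q(p(p(a)))   [R1 at 1.1.1]
2. q(p(p(a)))  →  a   [R1 at ε]

a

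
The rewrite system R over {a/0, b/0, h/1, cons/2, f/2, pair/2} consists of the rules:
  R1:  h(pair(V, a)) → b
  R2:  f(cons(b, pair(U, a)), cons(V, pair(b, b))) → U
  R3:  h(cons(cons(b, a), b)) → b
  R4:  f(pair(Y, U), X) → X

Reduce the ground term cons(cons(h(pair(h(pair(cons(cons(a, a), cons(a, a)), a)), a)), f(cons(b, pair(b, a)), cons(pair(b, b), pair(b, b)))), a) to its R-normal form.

cons(cons(b, b), a)

1. cons(cons(h(pair(h(pair(cons(cons(a, a), cons(a, a)), a)), a)), f(cons(b, pair(b, a)), cons(pair(b, b), pair(b, b)))), a)  →  cons(cons(b, f(cons(b, pair(b, a)), cons(pair(b, b), pair(b, b)))), a)   [R1 at 1.1]
2. cons(cons(b, f(cons(b, pair(b, a)), cons(pair(b, b), pair(b, b)))), a)  →  cons(cons(b, b), a)   [R2 at 1.2]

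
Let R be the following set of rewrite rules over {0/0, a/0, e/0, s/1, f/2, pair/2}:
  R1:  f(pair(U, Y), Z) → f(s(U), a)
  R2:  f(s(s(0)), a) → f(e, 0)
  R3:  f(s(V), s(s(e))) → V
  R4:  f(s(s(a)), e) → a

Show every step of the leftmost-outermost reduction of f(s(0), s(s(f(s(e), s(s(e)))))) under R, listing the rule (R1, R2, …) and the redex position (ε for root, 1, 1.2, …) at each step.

0

1. f(s(0), s(s(f(s(e), s(s(e))))))  →  f(s(0), s(s(e)))   [R3 at 2.1.1]
2. f(s(0), s(s(e)))  →  0   [R3 at ε]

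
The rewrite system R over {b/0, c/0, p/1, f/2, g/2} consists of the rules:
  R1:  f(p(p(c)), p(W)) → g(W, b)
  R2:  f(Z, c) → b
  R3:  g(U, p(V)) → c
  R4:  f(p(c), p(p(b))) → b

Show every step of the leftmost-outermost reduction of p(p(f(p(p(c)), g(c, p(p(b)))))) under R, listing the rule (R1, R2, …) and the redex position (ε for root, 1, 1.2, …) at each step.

p(p(b))

1. p(p(f(p(p(c)), g(c, p(p(b))))))  →  p(p(f(p(p(c)), c)))   [R3 at 1.1.2]
2. p(p(f(p(p(c)), c)))  →  p(p(b))   [R2 at 1.1]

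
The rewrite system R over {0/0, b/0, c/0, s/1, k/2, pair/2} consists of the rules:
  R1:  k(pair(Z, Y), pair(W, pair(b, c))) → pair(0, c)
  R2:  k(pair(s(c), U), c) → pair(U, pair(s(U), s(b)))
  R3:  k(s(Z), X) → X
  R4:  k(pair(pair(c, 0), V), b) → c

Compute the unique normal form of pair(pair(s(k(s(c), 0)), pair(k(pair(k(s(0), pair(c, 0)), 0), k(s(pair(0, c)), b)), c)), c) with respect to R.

pair(pair(s(0), pair(c, c)), c)

1. pair(pair(s(k(s(c), 0)), pair(k(pair(k(s(0), pair(c, 0)), 0), k(s(pair(0, c)), b)), c)), c)  →  pair(pair(s(0), pair(k(pair(k(s(0), pair(c, 0)), 0), k(s(pair(0, c)), b)), c)), c)   [R3 at 1.1.1]
2. pair(pair(s(0), pair(k(pair(k(s(0), pair(c, 0)), 0), k(s(pair(0, c)), b)), c)), c)  →  pair(pair(s(0), pair(k(pair(pair(c, 0), 0), k(s(pair(0, c)), b)), c)), c)   [R3 at 1.2.1.1.1]
3. pair(pair(s(0), pair(k(pair(pair(c, 0), 0), k(s(pair(0, c)), b)), c)), c)  →  pair(pair(s(0), pair(k(pair(pair(c, 0), 0), b), c)), c)   [R3 at 1.2.1.2]
4. pair(pair(s(0), pair(k(pair(pair(c, 0), 0), b), c)), c)  →  pair(pair(s(0), pair(c, c)), c)   [R4 at 1.2.1]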